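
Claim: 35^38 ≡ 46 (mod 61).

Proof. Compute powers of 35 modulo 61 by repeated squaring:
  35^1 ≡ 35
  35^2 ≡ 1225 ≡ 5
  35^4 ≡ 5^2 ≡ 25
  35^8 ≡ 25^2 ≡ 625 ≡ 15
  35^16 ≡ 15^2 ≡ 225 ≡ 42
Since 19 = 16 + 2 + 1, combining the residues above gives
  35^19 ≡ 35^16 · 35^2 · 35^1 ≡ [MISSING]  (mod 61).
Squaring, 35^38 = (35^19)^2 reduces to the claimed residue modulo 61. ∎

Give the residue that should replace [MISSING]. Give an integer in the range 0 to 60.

30

35^16 · 35^2 · 35^1 ≡ 42 · 5 · 35 = 7350.
7350 mod 61 = 30, so 35^19 ≡ 30 (mod 61).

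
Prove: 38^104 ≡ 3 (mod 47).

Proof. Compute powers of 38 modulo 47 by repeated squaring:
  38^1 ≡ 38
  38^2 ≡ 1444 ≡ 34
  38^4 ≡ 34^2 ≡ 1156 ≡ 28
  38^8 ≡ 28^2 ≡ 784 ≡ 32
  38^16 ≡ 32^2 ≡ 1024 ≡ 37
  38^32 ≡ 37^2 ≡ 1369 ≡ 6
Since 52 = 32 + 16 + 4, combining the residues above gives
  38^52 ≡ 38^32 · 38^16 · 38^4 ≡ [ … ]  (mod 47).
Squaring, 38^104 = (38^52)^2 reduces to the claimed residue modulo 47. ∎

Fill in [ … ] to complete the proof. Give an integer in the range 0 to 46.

38^32 · 38^16 · 38^4 ≡ 6 · 37 · 28 = 6216.
6216 mod 47 = 12, so 38^52 ≡ 12 (mod 47).

12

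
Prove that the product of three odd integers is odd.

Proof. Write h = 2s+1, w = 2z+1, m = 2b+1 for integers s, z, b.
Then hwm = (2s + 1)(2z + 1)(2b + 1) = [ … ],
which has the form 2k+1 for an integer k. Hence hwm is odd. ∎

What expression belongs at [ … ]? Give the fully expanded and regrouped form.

(2s + 1)(2z + 1)(2b + 1) = 8bsz + 4bs + 4bz + 2b + 4sz + 2s + 2z + 1
= 2(4bsz + 2bs + 2bz + b + 2sz + s + z) + 1.
Since 4bsz + 2bs + 2bz + b + 2sz + s + z is an integer, the product is of the form 2k+1 for an integer k.

2(4bsz + 2bs + 2bz + b + 2sz + s + z) + 1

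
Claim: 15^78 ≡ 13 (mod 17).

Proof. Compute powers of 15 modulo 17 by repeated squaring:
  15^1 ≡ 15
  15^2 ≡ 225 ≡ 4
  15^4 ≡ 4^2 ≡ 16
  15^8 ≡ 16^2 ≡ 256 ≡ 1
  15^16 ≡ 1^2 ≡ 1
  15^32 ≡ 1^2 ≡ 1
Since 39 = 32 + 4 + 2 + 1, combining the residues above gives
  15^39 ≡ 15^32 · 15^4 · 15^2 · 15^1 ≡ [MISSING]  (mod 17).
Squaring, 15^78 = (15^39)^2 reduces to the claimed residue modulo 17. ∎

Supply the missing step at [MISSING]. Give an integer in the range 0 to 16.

15^32 · 15^4 · 15^2 · 15^1 ≡ 1 · 16 · 4 · 15 = 960.
960 mod 17 = 8, so 15^39 ≡ 8 (mod 17).

8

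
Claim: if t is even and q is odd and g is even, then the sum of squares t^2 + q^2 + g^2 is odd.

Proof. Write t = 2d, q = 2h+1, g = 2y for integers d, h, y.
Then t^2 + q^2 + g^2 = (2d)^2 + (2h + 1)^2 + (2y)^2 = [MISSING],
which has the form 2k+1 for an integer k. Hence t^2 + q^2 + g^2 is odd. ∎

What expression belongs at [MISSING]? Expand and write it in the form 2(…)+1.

Expanding: (2d)^2 + (2h + 1)^2 + (2y)^2 = 4d^2 + 4h^2 + 4h + 4y^2 + 1.
Every term except the constant is even, so this is 2(2d^2 + 2h^2 + 2h + 2y^2) + 1,
and 2d^2 + 2h^2 + 2h + 2y^2 ∈ ℤ gives the required form.

2(2d^2 + 2h^2 + 2h + 2y^2) + 1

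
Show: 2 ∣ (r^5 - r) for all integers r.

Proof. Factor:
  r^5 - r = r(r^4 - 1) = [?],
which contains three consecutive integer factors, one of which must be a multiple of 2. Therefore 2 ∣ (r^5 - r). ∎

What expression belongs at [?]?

(r - 1)r(r + 1)(r^2 + 1)

r^4 - 1 = (r^2 - 1)(r^2 + 1), and r^2 - 1 = (r-1)(r+1).
So r(r^4 - 1) = (r - 1)r(r + 1)(r^2 + 1).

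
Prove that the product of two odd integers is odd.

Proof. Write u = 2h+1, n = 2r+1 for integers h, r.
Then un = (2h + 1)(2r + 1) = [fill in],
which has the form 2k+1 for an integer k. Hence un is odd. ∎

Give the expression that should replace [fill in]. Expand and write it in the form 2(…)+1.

2(2hr + h + r) + 1

Expanding: (2h + 1)(2r + 1) = 4hr + 2h + 2r + 1.
Every term except the constant is even, so this is 2(2hr + h + r) + 1,
and 2hr + h + r ∈ ℤ gives the required form.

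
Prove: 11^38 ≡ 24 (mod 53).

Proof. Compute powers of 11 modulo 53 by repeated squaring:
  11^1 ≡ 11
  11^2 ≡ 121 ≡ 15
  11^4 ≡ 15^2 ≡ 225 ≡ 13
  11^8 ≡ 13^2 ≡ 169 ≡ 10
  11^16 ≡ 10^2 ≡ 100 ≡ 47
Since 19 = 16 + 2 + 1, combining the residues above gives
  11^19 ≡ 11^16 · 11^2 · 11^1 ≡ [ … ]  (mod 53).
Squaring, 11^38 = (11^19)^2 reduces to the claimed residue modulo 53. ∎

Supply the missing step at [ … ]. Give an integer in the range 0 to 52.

11^16 · 11^2 · 11^1 ≡ 47 · 15 · 11 = 7755.
7755 mod 53 = 17, so 11^19 ≡ 17 (mod 53).

17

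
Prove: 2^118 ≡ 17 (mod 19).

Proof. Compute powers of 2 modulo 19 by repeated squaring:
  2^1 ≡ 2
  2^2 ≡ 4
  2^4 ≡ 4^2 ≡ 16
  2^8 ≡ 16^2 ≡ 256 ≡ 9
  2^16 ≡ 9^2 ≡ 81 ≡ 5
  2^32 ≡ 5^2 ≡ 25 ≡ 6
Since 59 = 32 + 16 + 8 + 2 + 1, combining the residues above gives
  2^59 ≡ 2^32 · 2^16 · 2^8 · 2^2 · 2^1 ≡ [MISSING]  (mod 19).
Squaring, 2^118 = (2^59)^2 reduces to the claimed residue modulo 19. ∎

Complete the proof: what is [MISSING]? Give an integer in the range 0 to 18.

2^32 · 2^16 · 2^8 · 2^2 · 2^1 ≡ 6 · 5 · 9 · 4 · 2 = 2160.
2160 mod 19 = 13, so 2^59 ≡ 13 (mod 19).

13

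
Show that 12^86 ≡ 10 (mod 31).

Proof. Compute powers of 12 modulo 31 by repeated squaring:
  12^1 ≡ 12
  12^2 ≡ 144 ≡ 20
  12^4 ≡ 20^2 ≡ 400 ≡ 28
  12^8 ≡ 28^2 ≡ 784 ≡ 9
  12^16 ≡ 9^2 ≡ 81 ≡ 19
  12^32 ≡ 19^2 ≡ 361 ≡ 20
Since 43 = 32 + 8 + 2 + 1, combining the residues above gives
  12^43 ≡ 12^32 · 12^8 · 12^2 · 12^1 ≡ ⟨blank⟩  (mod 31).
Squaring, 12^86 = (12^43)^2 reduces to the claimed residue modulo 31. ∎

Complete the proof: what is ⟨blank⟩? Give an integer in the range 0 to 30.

17

Multiply the listed residues: 20 · 9 · 20 · 12 = 180 → 3600 → 43200.
Reducing modulo 31: 43200 = 1393·31 + 17, so 12^43 ≡ 17.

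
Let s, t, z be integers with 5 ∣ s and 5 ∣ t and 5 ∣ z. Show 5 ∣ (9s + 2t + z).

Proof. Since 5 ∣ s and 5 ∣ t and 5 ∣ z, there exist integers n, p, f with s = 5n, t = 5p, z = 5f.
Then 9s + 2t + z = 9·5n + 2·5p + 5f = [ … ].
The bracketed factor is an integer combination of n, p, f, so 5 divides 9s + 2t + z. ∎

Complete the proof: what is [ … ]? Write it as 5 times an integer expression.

Pull the common 5 out of every term: 9·5n + 2·5p + 5f = 5(f + 9n + 2p).
f + 9n + 2p is an integer, which exhibits the divisibility.

5(f + 9n + 2p)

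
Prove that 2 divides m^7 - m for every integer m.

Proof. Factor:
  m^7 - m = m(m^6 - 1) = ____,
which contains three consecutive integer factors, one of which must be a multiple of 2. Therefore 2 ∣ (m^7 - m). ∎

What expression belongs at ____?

m^6 - 1 = (m^2 - 1)(m^4 + m^2 + 1), and m^2 - 1 = (m-1)(m+1).
So m(m^6 - 1) = (m - 1)m(m + 1)(m^4 + m^2 + 1).

(m - 1)m(m + 1)(m^4 + m^2 + 1)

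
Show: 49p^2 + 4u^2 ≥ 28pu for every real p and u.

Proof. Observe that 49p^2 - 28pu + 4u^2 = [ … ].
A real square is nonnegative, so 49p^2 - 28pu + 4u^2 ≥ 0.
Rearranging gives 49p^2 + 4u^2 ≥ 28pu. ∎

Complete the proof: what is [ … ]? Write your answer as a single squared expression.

(7p - 2u)^2

The leading and trailing coefficients are 7^2 and 2^2, and 28 = 2·7·2, so the trinomial is (7p - 2u)^2.
Hence 49p^2 - 28pu + 4u^2 ≥ 0.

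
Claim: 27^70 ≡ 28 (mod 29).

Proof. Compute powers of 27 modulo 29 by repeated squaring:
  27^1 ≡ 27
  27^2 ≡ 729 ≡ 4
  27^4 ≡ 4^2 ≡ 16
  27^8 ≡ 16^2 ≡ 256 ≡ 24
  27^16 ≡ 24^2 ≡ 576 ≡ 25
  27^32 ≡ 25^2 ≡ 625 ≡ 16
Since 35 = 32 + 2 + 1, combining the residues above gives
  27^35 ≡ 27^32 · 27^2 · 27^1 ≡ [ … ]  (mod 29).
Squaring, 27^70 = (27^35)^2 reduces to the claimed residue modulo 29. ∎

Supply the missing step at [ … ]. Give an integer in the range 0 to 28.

Multiply the listed residues: 16 · 4 · 27 = 64 → 1728.
Reducing modulo 29: 1728 = 59·29 + 17, so 27^35 ≡ 17.

17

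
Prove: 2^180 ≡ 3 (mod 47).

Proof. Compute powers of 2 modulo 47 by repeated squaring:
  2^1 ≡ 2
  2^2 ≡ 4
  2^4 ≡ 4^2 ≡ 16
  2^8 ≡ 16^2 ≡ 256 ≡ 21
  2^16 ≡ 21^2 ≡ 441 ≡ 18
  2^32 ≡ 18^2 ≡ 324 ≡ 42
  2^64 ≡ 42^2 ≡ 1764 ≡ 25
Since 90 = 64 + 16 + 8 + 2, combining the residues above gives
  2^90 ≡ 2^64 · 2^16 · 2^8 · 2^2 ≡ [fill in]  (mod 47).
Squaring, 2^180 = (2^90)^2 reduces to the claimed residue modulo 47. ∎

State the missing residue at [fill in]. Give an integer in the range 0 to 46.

Multiply the listed residues: 25 · 18 · 21 · 4 = 450 → 9450 → 37800.
Reducing modulo 47: 37800 = 804·47 + 12, so 2^90 ≡ 12.

12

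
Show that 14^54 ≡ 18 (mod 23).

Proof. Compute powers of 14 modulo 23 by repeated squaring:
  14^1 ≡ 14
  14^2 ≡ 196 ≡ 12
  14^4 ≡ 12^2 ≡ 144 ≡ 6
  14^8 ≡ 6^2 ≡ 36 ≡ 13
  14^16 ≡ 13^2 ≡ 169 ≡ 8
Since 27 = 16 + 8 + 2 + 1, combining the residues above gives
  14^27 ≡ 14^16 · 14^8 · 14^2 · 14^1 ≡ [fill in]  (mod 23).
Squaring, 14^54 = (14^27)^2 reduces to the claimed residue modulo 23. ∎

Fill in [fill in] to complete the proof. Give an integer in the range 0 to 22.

Multiply the listed residues: 8 · 13 · 12 · 14 = 104 → 1248 → 17472.
Reducing modulo 23: 17472 = 759·23 + 15, so 14^27 ≡ 15.

15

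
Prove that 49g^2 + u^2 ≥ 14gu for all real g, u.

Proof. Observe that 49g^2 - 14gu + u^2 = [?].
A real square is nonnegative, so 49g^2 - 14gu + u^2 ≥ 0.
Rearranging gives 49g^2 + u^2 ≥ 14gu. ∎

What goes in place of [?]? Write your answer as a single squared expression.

(7g - u)^2

The leading and trailing coefficients are 7^2 and 1^2, and 14 = 2·7·1, so the trinomial is (7g - u)^2.
Hence 49g^2 - 14gu + u^2 ≥ 0.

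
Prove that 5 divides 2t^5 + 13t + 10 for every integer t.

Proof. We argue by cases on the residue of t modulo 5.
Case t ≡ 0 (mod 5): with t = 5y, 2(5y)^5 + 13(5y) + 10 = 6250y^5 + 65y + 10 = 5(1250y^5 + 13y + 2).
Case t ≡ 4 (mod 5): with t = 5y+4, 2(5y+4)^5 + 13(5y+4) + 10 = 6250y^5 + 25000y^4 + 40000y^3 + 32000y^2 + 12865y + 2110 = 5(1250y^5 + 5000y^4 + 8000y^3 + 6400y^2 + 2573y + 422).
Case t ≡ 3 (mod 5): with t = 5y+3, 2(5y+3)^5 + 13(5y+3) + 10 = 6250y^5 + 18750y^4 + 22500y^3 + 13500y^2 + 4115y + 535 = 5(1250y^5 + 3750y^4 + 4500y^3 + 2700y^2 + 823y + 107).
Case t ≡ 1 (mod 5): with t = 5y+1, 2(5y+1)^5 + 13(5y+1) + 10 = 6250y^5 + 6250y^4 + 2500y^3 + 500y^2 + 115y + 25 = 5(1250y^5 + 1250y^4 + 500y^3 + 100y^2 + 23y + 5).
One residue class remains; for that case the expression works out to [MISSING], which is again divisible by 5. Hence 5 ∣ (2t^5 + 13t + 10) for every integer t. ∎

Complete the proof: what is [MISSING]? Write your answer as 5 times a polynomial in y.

The residues treated are {0, 4, 3, 1}, so the missing case is t ≡ 2 (mod 5); write t = 5y+2.
Then 2(5y+2)^5 + 13(5y+2) + 10 = 6250y^5 + 12500y^4 + 10000y^3 + 4000y^2 + 865y + 100 = 5(1250y^5 + 2500y^4 + 2000y^3 + 800y^2 + 173y + 20).

5(1250y^5 + 2500y^4 + 2000y^3 + 800y^2 + 173y + 20)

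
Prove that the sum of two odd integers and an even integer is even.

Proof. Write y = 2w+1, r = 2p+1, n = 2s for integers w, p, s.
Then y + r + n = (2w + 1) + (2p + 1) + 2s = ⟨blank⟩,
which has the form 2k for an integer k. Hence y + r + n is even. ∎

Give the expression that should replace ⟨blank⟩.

(2w + 1) + (2p + 1) + 2s = 2p + 2s + 2w + 2
= 2(p + s + w + 1).
Since p + s + w + 1 is an integer, the sum is of the form 2k for an integer k.

2(p + s + w + 1)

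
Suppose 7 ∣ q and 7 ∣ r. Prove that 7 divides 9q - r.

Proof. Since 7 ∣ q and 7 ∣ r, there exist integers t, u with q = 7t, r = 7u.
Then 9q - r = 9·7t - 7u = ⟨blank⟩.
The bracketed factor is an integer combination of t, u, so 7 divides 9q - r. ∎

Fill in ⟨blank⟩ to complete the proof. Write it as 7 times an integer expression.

Each term has a factor of 7: 9·7t - 7u = 7·(9t - u).
Since 9t - u is an integer, 7 ∣ (9q - r).

7(9t - u)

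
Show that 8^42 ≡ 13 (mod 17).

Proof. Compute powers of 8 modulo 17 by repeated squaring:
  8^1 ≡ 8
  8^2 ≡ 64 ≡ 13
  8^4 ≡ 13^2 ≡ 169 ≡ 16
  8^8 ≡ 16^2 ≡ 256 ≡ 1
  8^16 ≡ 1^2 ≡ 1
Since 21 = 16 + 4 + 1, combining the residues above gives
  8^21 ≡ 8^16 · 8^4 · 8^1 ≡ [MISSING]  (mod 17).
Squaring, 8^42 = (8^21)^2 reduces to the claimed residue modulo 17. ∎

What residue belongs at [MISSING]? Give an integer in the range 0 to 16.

8^16 · 8^4 · 8^1 ≡ 1 · 16 · 8 = 128.
128 mod 17 = 9, so 8^21 ≡ 9 (mod 17).

9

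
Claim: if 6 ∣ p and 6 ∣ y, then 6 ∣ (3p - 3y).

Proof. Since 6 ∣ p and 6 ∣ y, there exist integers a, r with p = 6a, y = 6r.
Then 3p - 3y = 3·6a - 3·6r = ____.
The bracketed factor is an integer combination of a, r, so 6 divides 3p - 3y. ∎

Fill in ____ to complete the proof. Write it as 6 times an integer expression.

Pull the common 6 out of every term: 3·6a - 3·6r = 6(3a - 3r).
3a - 3r is an integer, which exhibits the divisibility.

6(3a - 3r)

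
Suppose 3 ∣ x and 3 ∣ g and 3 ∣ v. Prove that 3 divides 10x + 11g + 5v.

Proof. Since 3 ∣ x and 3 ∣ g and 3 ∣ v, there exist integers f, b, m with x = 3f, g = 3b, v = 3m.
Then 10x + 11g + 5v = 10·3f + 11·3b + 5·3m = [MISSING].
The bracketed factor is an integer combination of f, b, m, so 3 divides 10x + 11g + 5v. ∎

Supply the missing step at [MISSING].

Each term has a factor of 3: 10·3f + 11·3b + 5·3m = 3·(11b + 10f + 5m).
Since 11b + 10f + 5m is an integer, 3 ∣ (10x + 11g + 5v).

3(11b + 10f + 5m)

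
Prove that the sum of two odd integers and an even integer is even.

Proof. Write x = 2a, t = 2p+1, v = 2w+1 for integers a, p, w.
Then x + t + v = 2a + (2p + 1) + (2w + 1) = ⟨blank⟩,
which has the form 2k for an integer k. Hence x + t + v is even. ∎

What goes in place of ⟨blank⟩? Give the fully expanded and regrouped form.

2(a + p + w + 1)

2a + (2p + 1) + (2w + 1) = 2a + 2p + 2w + 2
= 2(a + p + w + 1).
Since a + p + w + 1 is an integer, the sum is of the form 2k for an integer k.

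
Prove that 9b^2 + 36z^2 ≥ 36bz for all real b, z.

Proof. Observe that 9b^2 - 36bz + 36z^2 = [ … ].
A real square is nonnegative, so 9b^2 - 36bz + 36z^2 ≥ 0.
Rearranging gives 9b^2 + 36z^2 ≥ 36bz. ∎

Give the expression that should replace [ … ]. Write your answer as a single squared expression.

The leading and trailing coefficients are 3^2 and 6^2, and 36 = 2·3·6, so the trinomial is (3b - 6z)^2.
Hence 9b^2 - 36bz + 36z^2 ≥ 0.

(3b - 6z)^2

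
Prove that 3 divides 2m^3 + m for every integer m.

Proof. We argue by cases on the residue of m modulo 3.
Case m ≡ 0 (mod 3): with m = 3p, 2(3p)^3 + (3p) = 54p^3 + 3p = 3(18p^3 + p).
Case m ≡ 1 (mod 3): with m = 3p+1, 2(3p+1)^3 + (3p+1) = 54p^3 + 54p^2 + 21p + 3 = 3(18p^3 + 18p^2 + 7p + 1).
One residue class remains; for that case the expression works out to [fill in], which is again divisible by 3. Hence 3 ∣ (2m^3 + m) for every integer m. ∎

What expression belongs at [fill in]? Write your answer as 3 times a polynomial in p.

3(18p^3 + 36p^2 + 25p + 6)

The residues treated are {0, 1}, so the missing case is m ≡ 2 (mod 3); write m = 3p+2.
Then 2(3p+2)^3 + (3p+2) = 54p^3 + 108p^2 + 75p + 18 = 3(18p^3 + 36p^2 + 25p + 6).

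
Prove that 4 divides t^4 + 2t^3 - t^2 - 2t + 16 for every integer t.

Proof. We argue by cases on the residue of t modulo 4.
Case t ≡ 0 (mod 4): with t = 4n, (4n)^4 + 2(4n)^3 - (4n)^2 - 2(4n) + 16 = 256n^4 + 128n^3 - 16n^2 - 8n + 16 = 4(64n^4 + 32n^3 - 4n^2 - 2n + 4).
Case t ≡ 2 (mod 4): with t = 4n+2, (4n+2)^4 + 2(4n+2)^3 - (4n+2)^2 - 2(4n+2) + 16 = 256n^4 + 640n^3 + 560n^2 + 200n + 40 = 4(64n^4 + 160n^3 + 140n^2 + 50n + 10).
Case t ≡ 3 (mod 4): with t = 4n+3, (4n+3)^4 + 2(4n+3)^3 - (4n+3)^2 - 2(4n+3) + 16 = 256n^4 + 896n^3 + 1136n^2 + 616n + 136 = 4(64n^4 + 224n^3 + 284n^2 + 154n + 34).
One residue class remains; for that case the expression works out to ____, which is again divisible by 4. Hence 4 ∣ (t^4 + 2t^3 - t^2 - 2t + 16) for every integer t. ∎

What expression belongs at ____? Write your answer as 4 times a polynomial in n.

4(64n^4 + 96n^3 + 44n^2 + 6n + 4)

Only t ≡ 1 (mod 4) is unaccounted for. Put t = 4n+1:
(4n+1)^4 + 2(4n+1)^3 - (4n+1)^2 - 2(4n+1) + 16 expands to 256n^4 + 384n^3 + 176n^2 + 24n + 16,
and factoring out 4 leaves 4(64n^4 + 96n^3 + 44n^2 + 6n + 4).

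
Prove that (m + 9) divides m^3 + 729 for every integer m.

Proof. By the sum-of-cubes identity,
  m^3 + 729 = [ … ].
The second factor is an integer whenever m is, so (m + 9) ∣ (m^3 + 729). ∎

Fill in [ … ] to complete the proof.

a^3 + b^3 = (a + b)(a^2 - ab + b^2). With a = m, b = 9:
m^3 + 729 = (m + 9)(m^2 - 9m + 81).

(m + 9)(m^2 - 9m + 81)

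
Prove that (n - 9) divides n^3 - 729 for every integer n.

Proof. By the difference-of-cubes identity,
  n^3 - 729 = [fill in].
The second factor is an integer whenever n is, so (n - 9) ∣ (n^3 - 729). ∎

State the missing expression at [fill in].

a^3 - b^3 = (a - b)(a^2 + ab + b^2). With a = n, b = 9:
n^3 - 729 = (n - 9)(n^2 + 9n + 81).

(n - 9)(n^2 + 9n + 81)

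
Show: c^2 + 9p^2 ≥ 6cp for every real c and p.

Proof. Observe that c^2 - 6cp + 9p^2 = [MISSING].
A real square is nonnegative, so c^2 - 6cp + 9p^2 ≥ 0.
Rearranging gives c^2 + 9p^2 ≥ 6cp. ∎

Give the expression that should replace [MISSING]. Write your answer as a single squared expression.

The leading and trailing coefficients are 1^2 and 3^2, and 6 = 2·1·3, so the trinomial is (c - 3p)^2.
Hence c^2 - 6cp + 9p^2 ≥ 0.

(c - 3p)^2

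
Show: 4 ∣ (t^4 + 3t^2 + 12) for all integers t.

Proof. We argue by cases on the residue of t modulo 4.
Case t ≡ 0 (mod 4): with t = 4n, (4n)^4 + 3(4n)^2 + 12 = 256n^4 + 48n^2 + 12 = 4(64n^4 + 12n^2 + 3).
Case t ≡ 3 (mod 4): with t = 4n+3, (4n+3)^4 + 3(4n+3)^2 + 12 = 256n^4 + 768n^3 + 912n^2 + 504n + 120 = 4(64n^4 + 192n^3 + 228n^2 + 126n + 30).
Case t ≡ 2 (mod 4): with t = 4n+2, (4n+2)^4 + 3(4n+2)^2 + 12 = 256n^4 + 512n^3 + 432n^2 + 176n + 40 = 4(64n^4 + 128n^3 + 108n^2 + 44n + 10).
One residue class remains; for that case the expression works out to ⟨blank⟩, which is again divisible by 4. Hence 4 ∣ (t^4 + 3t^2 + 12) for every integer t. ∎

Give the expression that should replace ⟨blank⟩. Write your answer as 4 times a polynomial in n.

4(64n^4 + 64n^3 + 36n^2 + 10n + 4)

The residues treated are {0, 3, 2}, so the missing case is t ≡ 1 (mod 4); write t = 4n+1.
Then (4n+1)^4 + 3(4n+1)^2 + 12 = 256n^4 + 256n^3 + 144n^2 + 40n + 16 = 4(64n^4 + 64n^3 + 36n^2 + 10n + 4).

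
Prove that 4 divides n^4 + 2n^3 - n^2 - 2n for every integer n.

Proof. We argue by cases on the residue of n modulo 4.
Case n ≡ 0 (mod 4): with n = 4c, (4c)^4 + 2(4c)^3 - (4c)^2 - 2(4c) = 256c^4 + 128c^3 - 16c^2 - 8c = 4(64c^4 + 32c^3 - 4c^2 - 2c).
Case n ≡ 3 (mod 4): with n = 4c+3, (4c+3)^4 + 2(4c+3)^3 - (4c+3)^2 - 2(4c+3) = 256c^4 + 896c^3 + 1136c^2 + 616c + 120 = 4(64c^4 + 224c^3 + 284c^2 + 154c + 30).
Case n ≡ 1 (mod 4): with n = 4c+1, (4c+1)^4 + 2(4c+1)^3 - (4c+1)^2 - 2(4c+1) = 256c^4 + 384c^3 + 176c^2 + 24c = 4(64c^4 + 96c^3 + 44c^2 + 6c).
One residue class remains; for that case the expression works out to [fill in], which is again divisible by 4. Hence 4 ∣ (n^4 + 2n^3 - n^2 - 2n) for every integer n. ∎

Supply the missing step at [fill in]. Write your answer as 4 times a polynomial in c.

4(64c^4 + 160c^3 + 140c^2 + 50c + 6)

The residues treated are {0, 3, 1}, so the missing case is n ≡ 2 (mod 4); write n = 4c+2.
Then (4c+2)^4 + 2(4c+2)^3 - (4c+2)^2 - 2(4c+2) = 256c^4 + 640c^3 + 560c^2 + 200c + 24 = 4(64c^4 + 160c^3 + 140c^2 + 50c + 6).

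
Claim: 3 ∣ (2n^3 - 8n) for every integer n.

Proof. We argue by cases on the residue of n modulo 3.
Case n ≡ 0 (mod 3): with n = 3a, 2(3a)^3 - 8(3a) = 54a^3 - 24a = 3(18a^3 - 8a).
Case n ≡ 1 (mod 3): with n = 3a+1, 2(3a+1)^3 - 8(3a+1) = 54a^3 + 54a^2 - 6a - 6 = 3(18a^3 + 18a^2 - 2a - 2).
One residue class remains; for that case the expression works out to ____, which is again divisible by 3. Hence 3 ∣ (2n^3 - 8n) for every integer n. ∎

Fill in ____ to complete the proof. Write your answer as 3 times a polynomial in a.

The residues treated are {0, 1}, so the missing case is n ≡ 2 (mod 3); write n = 3a+2.
Then 2(3a+2)^3 - 8(3a+2) = 54a^3 + 108a^2 + 48a = 3(18a^3 + 36a^2 + 16a).

3(18a^3 + 36a^2 + 16a)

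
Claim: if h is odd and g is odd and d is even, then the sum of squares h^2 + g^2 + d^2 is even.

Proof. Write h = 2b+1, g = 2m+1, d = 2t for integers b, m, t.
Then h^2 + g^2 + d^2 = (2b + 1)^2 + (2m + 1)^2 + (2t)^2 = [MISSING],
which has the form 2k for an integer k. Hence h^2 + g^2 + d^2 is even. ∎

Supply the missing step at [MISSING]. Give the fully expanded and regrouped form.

2(2b^2 + 2b + 2m^2 + 2m + 2t^2 + 1)

Expanding: (2b + 1)^2 + (2m + 1)^2 + (2t)^2 = 4b^2 + 4b + 4m^2 + 4m + 4t^2 + 2.
Every term is even; pulling out the factor of 2 gives 2(2b^2 + 2b + 2m^2 + 2m + 2t^2 + 1).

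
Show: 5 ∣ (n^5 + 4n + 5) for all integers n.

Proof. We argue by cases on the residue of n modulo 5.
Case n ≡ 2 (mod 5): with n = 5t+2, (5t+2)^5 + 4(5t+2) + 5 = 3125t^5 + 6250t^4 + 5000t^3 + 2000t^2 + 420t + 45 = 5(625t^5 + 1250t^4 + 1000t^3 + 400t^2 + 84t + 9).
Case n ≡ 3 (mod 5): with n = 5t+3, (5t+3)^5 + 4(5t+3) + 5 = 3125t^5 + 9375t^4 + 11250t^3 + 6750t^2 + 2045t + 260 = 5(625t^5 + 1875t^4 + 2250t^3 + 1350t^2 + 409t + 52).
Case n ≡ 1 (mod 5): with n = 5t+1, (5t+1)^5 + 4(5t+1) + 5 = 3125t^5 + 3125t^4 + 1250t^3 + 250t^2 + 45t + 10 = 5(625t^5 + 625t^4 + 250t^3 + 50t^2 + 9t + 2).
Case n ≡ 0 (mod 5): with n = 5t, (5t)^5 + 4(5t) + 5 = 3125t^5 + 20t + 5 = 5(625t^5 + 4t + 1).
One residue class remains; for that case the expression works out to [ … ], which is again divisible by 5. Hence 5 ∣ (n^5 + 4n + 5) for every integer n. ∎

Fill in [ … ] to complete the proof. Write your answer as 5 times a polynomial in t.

5(625t^5 + 2500t^4 + 4000t^3 + 3200t^2 + 1284t + 209)

The residues treated are {2, 3, 1, 0}, so the missing case is n ≡ 4 (mod 5); write n = 5t+4.
Then (5t+4)^5 + 4(5t+4) + 5 = 3125t^5 + 12500t^4 + 20000t^3 + 16000t^2 + 6420t + 1045 = 5(625t^5 + 2500t^4 + 4000t^3 + 3200t^2 + 1284t + 209).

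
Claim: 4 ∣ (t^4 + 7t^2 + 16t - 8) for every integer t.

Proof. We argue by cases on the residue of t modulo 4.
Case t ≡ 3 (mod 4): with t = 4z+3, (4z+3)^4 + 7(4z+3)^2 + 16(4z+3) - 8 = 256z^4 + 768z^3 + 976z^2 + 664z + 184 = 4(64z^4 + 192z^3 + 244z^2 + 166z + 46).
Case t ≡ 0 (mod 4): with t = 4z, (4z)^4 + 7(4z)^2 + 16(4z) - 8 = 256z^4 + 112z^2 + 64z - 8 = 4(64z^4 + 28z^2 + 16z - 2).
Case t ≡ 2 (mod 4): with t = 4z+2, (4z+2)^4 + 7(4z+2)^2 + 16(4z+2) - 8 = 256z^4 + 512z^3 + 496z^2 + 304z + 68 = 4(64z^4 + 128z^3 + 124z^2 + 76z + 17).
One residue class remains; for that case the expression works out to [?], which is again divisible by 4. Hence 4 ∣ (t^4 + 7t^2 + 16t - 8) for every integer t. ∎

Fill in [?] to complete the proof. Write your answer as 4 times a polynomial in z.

4(64z^4 + 64z^3 + 52z^2 + 34z + 4)

Only t ≡ 1 (mod 4) is unaccounted for. Put t = 4z+1:
(4z+1)^4 + 7(4z+1)^2 + 16(4z+1) - 8 expands to 256z^4 + 256z^3 + 208z^2 + 136z + 16,
and factoring out 4 leaves 4(64z^4 + 64z^3 + 52z^2 + 34z + 4).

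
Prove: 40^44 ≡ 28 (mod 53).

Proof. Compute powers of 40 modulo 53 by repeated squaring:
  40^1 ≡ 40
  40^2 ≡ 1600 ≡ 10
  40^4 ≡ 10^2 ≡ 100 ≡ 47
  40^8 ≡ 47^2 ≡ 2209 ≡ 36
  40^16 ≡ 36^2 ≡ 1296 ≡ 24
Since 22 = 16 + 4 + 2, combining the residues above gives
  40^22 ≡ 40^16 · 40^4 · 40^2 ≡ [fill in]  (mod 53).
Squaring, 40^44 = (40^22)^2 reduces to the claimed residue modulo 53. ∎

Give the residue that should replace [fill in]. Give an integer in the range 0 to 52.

44

Multiply the listed residues: 24 · 47 · 10 = 1128 → 11280.
Reducing modulo 53: 11280 = 212·53 + 44, so 40^22 ≡ 44.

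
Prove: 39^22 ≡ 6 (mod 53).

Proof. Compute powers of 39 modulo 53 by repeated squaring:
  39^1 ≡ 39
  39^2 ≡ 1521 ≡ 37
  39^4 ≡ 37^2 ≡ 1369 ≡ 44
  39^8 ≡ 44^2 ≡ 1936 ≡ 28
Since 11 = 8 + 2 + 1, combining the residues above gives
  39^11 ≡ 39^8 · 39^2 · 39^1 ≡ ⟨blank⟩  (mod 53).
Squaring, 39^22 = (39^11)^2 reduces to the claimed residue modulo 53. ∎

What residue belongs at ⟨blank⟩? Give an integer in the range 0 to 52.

39^8 · 39^2 · 39^1 ≡ 28 · 37 · 39 = 40404.
40404 mod 53 = 18, so 39^11 ≡ 18 (mod 53).

18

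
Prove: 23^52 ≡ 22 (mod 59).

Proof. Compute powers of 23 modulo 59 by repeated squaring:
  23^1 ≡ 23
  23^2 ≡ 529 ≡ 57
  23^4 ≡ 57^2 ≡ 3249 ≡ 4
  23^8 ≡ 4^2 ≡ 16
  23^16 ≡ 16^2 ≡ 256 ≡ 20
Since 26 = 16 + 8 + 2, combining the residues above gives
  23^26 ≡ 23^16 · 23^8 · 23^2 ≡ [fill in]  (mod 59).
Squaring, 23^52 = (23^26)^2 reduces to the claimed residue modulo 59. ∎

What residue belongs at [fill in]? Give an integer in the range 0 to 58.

9

Multiply the listed residues: 20 · 16 · 57 = 320 → 18240.
Reducing modulo 59: 18240 = 309·59 + 9, so 23^26 ≡ 9.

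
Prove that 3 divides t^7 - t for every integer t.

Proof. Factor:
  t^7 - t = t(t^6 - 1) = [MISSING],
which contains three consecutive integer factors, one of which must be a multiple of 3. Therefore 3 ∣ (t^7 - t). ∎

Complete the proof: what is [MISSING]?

(t - 1)t(t + 1)(t^4 + t^2 + 1)

t^6 - 1 = (t^2 - 1)(t^4 + t^2 + 1), and t^2 - 1 = (t-1)(t+1).
So t(t^6 - 1) = (t - 1)t(t + 1)(t^4 + t^2 + 1).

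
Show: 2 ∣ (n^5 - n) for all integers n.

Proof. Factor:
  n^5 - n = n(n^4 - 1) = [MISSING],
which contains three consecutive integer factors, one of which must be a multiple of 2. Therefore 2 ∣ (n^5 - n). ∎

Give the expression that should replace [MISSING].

(n - 1)n(n + 1)(n^2 + 1)

n^4 - 1 = (n^2 - 1)(n^2 + 1), and n^2 - 1 = (n-1)(n+1).
So n(n^4 - 1) = (n - 1)n(n + 1)(n^2 + 1).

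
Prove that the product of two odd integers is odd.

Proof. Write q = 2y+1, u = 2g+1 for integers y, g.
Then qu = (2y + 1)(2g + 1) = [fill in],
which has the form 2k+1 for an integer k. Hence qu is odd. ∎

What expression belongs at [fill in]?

2(2gy + g + y) + 1

Expanding: (2y + 1)(2g + 1) = 4gy + 2g + 2y + 1.
Every term except the constant is even, so this is 2(2gy + g + y) + 1,
and 2gy + g + y ∈ ℤ gives the required form.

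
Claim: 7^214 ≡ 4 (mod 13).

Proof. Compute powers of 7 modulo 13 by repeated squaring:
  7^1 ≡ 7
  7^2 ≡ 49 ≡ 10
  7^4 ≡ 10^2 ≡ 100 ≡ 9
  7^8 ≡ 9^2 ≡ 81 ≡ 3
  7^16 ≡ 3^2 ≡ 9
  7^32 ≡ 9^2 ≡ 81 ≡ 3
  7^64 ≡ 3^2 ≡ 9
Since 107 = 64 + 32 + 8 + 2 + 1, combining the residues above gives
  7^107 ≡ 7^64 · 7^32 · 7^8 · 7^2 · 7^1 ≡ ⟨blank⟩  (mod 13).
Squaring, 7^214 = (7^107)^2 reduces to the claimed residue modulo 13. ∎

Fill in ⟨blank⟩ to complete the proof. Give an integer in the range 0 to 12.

Multiply the listed residues: 9 · 3 · 3 · 10 · 7 = 27 → 81 → 810 → 5670.
Reducing modulo 13: 5670 = 436·13 + 2, so 7^107 ≡ 2.

2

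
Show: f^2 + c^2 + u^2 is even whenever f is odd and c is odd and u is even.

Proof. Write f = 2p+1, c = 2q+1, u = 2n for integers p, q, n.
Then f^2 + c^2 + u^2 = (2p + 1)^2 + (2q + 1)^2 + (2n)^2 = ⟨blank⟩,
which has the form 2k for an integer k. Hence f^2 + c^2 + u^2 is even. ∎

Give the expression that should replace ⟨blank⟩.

Expanding: (2p + 1)^2 + (2q + 1)^2 + (2n)^2 = 4n^2 + 4p^2 + 4p + 4q^2 + 4q + 2.
Every term is even; pulling out the factor of 2 gives 2(2n^2 + 2p^2 + 2p + 2q^2 + 2q + 1).

2(2n^2 + 2p^2 + 2p + 2q^2 + 2q + 1)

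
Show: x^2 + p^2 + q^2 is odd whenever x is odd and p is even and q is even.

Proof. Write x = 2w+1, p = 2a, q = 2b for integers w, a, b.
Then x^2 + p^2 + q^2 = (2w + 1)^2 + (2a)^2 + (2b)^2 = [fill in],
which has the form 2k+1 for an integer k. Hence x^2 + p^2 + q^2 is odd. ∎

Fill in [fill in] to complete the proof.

2(2a^2 + 2b^2 + 2w^2 + 2w) + 1

(2w + 1)^2 + (2a)^2 + (2b)^2 = 4a^2 + 4b^2 + 4w^2 + 4w + 1
= 2(2a^2 + 2b^2 + 2w^2 + 2w) + 1.
Since 2a^2 + 2b^2 + 2w^2 + 2w is an integer, the sum of squares is of the form 2k+1 for an integer k.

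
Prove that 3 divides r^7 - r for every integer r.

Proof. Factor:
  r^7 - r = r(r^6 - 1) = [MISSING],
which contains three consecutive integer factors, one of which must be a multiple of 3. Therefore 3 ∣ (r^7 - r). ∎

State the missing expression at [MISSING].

(r - 1)r(r + 1)(r^4 + r^2 + 1)

r^6 - 1 = (r^2 - 1)(r^4 + r^2 + 1), and r^2 - 1 = (r-1)(r+1).
So r(r^6 - 1) = (r - 1)r(r + 1)(r^4 + r^2 + 1).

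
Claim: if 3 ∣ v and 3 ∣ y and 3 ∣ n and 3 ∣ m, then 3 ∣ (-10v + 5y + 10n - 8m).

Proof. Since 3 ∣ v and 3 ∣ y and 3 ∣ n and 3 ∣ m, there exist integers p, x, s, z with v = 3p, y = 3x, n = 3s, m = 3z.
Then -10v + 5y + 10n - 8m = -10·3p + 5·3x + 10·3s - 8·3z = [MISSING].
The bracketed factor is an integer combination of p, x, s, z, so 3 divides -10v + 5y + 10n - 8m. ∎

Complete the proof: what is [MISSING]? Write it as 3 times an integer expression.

3(-10p + 10s + 5x - 8z)

Pull the common 3 out of every term: -10·3p + 5·3x + 10·3s - 8·3z = 3(-10p + 10s + 5x - 8z).
-10p + 10s + 5x - 8z is an integer, which exhibits the divisibility.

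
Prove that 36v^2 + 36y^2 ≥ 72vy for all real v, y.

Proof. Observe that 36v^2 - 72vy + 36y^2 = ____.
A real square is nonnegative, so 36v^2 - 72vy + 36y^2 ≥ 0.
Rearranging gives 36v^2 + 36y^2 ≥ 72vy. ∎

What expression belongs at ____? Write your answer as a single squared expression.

36v^2 - 72vy + 36y^2 is a perfect-square trinomial: the outer terms are (6v)^2 and (6y)^2, and the cross term is -2·6v·6y.
So 36v^2 - 72vy + 36y^2 = (6v - 6y)^2 ≥ 0.

(6v - 6y)^2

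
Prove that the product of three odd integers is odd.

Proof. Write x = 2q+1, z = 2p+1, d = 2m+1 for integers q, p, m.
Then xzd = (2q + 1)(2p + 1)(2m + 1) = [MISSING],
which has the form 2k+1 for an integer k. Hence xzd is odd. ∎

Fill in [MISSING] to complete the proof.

(2q + 1)(2p + 1)(2m + 1) = 8mpq + 4mp + 4mq + 2m + 4pq + 2p + 2q + 1
= 2(4mpq + 2mp + 2mq + m + 2pq + p + q) + 1.
Since 4mpq + 2mp + 2mq + m + 2pq + p + q is an integer, the product is of the form 2k+1 for an integer k.

2(4mpq + 2mp + 2mq + m + 2pq + p + q) + 1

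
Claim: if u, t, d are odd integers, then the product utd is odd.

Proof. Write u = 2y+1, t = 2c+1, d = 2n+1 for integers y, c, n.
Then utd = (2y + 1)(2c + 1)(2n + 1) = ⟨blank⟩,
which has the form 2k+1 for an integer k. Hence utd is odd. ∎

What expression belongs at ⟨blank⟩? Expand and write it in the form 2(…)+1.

(2y + 1)(2c + 1)(2n + 1) = 8cny + 4cn + 4cy + 2c + 4ny + 2n + 2y + 1
= 2(4cny + 2cn + 2cy + c + 2ny + n + y) + 1.
Since 4cny + 2cn + 2cy + c + 2ny + n + y is an integer, the product is of the form 2k+1 for an integer k.

2(4cny + 2cn + 2cy + c + 2ny + n + y) + 1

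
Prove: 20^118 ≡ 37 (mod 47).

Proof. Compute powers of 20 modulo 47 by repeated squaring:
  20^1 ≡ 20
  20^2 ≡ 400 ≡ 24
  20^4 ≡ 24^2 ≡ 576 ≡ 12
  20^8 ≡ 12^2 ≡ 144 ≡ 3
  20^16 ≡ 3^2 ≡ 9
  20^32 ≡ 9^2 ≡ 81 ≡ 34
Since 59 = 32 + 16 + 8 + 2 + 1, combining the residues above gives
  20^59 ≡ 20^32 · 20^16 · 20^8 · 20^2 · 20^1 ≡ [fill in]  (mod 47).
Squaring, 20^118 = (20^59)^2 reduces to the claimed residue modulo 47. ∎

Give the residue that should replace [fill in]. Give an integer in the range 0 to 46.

Multiply the listed residues: 34 · 9 · 3 · 24 · 20 = 306 → 918 → 22032 → 440640.
Reducing modulo 47: 440640 = 9375·47 + 15, so 20^59 ≡ 15.

15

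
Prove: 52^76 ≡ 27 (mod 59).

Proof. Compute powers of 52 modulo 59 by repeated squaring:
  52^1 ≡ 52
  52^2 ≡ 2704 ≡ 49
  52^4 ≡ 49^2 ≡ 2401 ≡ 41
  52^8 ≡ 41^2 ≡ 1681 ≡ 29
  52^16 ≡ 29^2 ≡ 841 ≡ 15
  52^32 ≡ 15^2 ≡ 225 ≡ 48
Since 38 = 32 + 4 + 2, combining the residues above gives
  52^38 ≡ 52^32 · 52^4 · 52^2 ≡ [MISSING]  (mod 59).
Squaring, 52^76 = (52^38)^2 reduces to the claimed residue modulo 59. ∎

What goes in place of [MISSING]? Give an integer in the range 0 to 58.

Multiply the listed residues: 48 · 41 · 49 = 1968 → 96432.
Reducing modulo 59: 96432 = 1634·59 + 26, so 52^38 ≡ 26.

26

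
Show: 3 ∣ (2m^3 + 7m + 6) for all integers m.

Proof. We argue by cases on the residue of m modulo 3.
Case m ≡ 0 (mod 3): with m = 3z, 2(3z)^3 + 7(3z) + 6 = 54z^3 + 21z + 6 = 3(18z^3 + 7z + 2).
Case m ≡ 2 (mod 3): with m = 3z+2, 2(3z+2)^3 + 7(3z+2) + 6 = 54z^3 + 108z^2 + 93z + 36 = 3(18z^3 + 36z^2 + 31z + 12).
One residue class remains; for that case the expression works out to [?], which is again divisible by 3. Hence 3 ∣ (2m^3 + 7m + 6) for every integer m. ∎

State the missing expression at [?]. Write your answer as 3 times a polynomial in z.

Only m ≡ 1 (mod 3) is unaccounted for. Put m = 3z+1:
2(3z+1)^3 + 7(3z+1) + 6 expands to 54z^3 + 54z^2 + 39z + 15,
and factoring out 3 leaves 3(18z^3 + 18z^2 + 13z + 5).

3(18z^3 + 18z^2 + 13z + 5)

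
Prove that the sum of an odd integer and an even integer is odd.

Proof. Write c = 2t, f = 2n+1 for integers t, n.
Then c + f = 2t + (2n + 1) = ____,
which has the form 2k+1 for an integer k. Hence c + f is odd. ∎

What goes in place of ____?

2t + (2n + 1) = 2n + 2t + 1
= 2(n + t) + 1.
Since n + t is an integer, the sum is of the form 2k+1 for an integer k.

2(n + t) + 1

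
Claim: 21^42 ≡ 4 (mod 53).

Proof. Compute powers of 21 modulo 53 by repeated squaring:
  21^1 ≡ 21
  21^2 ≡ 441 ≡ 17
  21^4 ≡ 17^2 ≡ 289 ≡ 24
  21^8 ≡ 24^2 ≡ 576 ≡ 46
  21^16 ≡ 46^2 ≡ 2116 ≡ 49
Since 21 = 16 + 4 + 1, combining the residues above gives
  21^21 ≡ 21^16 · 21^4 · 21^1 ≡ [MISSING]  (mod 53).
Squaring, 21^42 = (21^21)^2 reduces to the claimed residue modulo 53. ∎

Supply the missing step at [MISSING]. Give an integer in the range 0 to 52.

51

21^16 · 21^4 · 21^1 ≡ 49 · 24 · 21 = 24696.
24696 mod 53 = 51, so 21^21 ≡ 51 (mod 53).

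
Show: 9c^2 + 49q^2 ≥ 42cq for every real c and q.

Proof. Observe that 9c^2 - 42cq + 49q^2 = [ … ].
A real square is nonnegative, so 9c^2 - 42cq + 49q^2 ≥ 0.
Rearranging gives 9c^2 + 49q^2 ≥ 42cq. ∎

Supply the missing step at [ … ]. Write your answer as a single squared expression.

(3c - 7q)^2

9c^2 - 42cq + 49q^2 is a perfect-square trinomial: the outer terms are (3c)^2 and (7q)^2, and the cross term is -2·3c·7q.
So 9c^2 - 42cq + 49q^2 = (3c - 7q)^2 ≥ 0.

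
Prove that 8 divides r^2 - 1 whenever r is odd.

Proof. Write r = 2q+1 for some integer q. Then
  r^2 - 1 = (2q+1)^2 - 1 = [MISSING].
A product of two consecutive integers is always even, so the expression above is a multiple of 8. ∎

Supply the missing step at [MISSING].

4q(q + 1)

(2q+1)^2 - 1 = 4q^2 + 4q + 1 - 1 = 4q^2 + 4q = 4q(q+1).
Since q and q+1 are consecutive, q(q+1) is even, and 4·(even) is a multiple of 8.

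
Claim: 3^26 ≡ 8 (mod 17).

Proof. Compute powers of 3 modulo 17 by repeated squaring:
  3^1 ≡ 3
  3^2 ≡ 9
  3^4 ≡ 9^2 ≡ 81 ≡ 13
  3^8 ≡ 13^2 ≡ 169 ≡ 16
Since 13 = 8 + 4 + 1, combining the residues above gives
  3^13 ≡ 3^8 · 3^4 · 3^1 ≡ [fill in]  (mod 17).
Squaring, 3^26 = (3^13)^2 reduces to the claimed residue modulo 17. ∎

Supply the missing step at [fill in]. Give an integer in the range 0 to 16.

Multiply the listed residues: 16 · 13 · 3 = 208 → 624.
Reducing modulo 17: 624 = 36·17 + 12, so 3^13 ≡ 12.

12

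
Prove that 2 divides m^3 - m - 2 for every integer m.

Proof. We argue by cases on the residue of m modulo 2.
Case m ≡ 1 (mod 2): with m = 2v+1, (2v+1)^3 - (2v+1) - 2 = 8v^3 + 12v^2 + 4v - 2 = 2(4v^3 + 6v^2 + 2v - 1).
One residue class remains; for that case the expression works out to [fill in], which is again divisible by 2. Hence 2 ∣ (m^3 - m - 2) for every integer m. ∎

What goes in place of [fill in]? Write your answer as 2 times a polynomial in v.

Only m ≡ 0 (mod 2) is unaccounted for. Put m = 2v:
(2v)^3 - (2v) - 2 expands to 8v^3 - 2v - 2,
and factoring out 2 leaves 2(4v^3 - v - 1).

2(4v^3 - v - 1)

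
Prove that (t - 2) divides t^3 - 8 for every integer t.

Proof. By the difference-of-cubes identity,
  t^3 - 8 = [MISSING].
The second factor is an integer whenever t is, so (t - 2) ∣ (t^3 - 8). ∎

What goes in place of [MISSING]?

Polynomial division of t^3 - 8 by t - 2 leaves remainder 0 and quotient t^2 + 2t + 4.
Hence t^3 - 8 = (t - 2)(t^2 + 2t + 4).

(t - 2)(t^2 + 2t + 4)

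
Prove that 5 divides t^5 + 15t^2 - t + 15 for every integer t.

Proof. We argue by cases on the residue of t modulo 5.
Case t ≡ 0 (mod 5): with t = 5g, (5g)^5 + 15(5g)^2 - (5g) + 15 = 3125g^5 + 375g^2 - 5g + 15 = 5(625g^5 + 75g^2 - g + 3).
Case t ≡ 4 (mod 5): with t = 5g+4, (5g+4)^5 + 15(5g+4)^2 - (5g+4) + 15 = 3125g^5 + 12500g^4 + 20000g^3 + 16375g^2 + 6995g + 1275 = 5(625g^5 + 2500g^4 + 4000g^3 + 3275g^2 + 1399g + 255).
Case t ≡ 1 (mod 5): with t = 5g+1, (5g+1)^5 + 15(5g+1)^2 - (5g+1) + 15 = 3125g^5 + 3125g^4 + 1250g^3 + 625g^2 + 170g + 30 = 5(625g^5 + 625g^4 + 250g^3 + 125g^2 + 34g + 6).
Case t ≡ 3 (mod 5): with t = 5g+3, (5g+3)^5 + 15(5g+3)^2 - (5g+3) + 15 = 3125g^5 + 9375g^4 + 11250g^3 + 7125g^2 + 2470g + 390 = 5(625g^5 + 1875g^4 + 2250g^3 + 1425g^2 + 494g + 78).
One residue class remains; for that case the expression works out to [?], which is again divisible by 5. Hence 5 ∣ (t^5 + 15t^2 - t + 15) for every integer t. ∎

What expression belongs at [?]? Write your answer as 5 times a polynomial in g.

Only t ≡ 2 (mod 5) is unaccounted for. Put t = 5g+2:
(5g+2)^5 + 15(5g+2)^2 - (5g+2) + 15 expands to 3125g^5 + 6250g^4 + 5000g^3 + 2375g^2 + 695g + 105,
and factoring out 5 leaves 5(625g^5 + 1250g^4 + 1000g^3 + 475g^2 + 139g + 21).

5(625g^5 + 1250g^4 + 1000g^3 + 475g^2 + 139g + 21)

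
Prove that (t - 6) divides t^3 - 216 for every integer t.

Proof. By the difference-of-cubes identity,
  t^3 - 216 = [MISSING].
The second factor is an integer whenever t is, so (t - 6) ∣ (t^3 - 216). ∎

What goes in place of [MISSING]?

(t - 6)(t^2 + 6t + 36)

a^3 - b^3 = (a - b)(a^2 + ab + b^2). With a = t, b = 6:
t^3 - 216 = (t - 6)(t^2 + 6t + 36).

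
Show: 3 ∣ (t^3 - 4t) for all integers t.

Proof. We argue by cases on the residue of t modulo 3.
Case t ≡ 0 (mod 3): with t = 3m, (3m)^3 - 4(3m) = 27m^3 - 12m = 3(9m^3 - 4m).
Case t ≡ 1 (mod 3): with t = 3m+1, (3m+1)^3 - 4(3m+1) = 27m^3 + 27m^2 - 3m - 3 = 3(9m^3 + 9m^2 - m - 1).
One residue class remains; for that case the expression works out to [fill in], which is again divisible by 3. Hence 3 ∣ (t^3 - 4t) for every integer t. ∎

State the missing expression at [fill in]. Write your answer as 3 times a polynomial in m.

Only t ≡ 2 (mod 3) is unaccounted for. Put t = 3m+2:
(3m+2)^3 - 4(3m+2) expands to 27m^3 + 54m^2 + 24m,
and factoring out 3 leaves 3(9m^3 + 18m^2 + 8m).

3(9m^3 + 18m^2 + 8m)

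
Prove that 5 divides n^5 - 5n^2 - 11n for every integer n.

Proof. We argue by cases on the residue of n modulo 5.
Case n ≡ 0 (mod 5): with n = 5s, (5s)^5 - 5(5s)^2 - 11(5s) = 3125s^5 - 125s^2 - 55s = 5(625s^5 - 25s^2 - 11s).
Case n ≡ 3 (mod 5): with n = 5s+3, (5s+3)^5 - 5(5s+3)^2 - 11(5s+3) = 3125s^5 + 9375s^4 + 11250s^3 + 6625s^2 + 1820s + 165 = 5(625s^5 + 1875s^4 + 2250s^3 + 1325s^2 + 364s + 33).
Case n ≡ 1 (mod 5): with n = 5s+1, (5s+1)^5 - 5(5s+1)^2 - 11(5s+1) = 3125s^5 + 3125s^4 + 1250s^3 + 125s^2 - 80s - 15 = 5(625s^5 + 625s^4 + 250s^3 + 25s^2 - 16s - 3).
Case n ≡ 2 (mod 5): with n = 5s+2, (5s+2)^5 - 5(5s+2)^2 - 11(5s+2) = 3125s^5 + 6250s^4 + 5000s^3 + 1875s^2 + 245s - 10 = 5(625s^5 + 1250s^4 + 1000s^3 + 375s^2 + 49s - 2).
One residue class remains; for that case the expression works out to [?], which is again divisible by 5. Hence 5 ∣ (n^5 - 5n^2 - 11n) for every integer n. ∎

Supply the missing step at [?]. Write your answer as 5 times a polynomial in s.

The residues treated are {0, 3, 1, 2}, so the missing case is n ≡ 4 (mod 5); write n = 5s+4.
Then (5s+4)^5 - 5(5s+4)^2 - 11(5s+4) = 3125s^5 + 12500s^4 + 20000s^3 + 15875s^2 + 6145s + 900 = 5(625s^5 + 2500s^4 + 4000s^3 + 3175s^2 + 1229s + 180).

5(625s^5 + 2500s^4 + 4000s^3 + 3175s^2 + 1229s + 180)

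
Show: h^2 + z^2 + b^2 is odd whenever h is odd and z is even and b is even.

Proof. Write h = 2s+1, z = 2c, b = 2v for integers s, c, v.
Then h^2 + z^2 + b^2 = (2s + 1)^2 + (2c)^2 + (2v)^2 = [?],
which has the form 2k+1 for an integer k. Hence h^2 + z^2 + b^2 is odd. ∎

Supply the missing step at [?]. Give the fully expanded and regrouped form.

2(2c^2 + 2s^2 + 2s + 2v^2) + 1

Expanding: (2s + 1)^2 + (2c)^2 + (2v)^2 = 4c^2 + 4s^2 + 4s + 4v^2 + 1.
Every term except the constant is even, so this is 2(2c^2 + 2s^2 + 2s + 2v^2) + 1,
and 2c^2 + 2s^2 + 2s + 2v^2 ∈ ℤ gives the required form.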